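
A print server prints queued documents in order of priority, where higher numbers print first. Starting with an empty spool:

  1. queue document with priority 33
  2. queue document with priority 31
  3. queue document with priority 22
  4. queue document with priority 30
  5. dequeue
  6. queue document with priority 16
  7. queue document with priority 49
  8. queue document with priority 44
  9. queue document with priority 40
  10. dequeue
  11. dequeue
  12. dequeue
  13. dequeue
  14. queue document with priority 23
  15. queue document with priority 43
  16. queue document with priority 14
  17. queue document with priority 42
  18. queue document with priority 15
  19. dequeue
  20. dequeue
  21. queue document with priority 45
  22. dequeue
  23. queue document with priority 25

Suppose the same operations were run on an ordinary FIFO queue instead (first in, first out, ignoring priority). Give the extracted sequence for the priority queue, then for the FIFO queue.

priority queue: 33 → 49 → 44 → 40 → 31 → 43 → 42 → 45; FIFO queue: 33, 31, 22, 30, 16, 49, 44, 40

insert 33 → {33}
insert 31 → {33, 31}
insert 22 → {33, 31, 22}
insert 30 → {33, 31, 30, 22}
dequeue → 33; now {31, 30, 22}
insert 16 → {31, 30, 22, 16}
insert 49 → {49, 31, 30, 22, 16}
insert 44 → {49, 44, 31, 30, 22, 16}
insert 40 → {49, 44, 40, 31, 30, 22, 16}
dequeue → 49; now {44, 40, 31, 30, 22, 16}
dequeue → 44; now {40, 31, 30, 22, 16}
dequeue → 40; now {31, 30, 22, 16}
dequeue → 31; now {30, 22, 16}
insert 23 → {30, 23, 22, 16}
insert 43 → {43, 30, 23, 22, 16}
insert 14 → {43, 30, 23, 22, 16, 14}
insert 42 → {43, 42, 30, 23, 22, 16, 14}
insert 15 → {43, 42, 30, 23, 22, 16, 15, 14}
dequeue → 43; now {42, 30, 23, 22, 16, 15, 14}
dequeue → 42; now {30, 23, 22, 16, 15, 14}
insert 45 → {45, 30, 23, 22, 16, 15, 14}
dequeue → 45; now {30, 23, 22, 16, 15, 14}
insert 25 → {30, 25, 23, 22, 16, 15, 14}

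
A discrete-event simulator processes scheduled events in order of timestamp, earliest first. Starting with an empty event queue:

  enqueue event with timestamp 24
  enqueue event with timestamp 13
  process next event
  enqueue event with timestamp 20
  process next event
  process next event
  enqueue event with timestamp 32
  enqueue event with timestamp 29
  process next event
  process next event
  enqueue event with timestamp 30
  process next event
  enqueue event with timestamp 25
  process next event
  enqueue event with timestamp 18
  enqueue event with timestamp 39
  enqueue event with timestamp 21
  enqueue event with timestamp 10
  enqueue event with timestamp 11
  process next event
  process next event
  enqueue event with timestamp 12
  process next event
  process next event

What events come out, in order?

insert 24 → {24}
insert 13 → {13, 24}
process next event → 13; now {24}
insert 20 → {20, 24}
process next event → 20; now {24}
process next event → 24; now {}
insert 32 → {32}
insert 29 → {29, 32}
process next event → 29; now {32}
process next event → 32; now {}
insert 30 → {30}
process next event → 30; now {}
insert 25 → {25}
process next event → 25; now {}
insert 18 → {18}
insert 39 → {18, 39}
insert 21 → {18, 21, 39}
insert 10 → {10, 18, 21, 39}
insert 11 → {10, 11, 18, 21, 39}
process next event → 10; now {11, 18, 21, 39}
process next event → 11; now {18, 21, 39}
insert 12 → {12, 18, 21, 39}
process next event → 12; now {18, 21, 39}
process next event → 18; now {21, 39}

13 → 20 → 24 → 29 → 32 → 30 → 25 → 10 → 11 → 12 → 18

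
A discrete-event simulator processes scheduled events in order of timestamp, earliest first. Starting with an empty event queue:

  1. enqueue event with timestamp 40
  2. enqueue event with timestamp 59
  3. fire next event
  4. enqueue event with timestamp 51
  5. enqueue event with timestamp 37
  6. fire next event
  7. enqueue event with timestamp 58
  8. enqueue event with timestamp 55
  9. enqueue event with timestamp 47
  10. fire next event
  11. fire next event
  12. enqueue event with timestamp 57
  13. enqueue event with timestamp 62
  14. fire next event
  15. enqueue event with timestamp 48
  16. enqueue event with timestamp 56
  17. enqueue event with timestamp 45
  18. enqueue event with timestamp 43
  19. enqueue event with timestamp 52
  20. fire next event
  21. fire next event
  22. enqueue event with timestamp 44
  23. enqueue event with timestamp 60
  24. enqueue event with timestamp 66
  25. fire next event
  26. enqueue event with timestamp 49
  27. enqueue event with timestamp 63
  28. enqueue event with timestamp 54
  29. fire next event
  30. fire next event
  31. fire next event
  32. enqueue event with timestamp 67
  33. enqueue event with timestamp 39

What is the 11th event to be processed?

52

insert 40 → {40}
insert 59 → {40, 59}
fire next event → 40; now {59}
insert 51 → {51, 59}
insert 37 → {37, 51, 59}
fire next event → 37; now {51, 59}
insert 58 → {51, 58, 59}
insert 55 → {51, 55, 58, 59}
insert 47 → {47, 51, 55, 58, 59}
fire next event → 47; now {51, 55, 58, 59}
fire next event → 51; now {55, 58, 59}
insert 57 → {55, 57, 58, 59}
insert 62 → {55, 57, 58, 59, 62}
fire next event → 55; now {57, 58, 59, 62}
insert 48 → {48, 57, 58, 59, 62}
insert 56 → {48, 56, 57, 58, 59, 62}
insert 45 → {45, 48, 56, 57, 58, 59, 62}
insert 43 → {43, 45, 48, 56, 57, 58, 59, 62}
insert 52 → {43, 45, 48, 52, 56, 57, 58, 59, 62}
fire next event → 43; now {45, 48, 52, 56, 57, 58, 59, 62}
fire next event → 45; now {48, 52, 56, 57, 58, 59, 62}
insert 44 → {44, 48, 52, 56, 57, 58, 59, 62}
insert 60 → {44, 48, 52, 56, 57, 58, 59, 60, 62}
insert 66 → {44, 48, 52, 56, 57, 58, 59, 60, 62, 66}
fire next event → 44; now {48, 52, 56, 57, 58, 59, 60, 62, 66}
insert 49 → {48, 49, 52, 56, 57, 58, 59, 60, 62, 66}
insert 63 → {48, 49, 52, 56, 57, 58, 59, 60, 62, 63, 66}
insert 54 → {48, 49, 52, 54, 56, 57, 58, 59, 60, 62, 63, 66}
fire next event → 48; now {49, 52, 54, 56, 57, 58, 59, 60, 62, 63, 66}
fire next event → 49; now {52, 54, 56, 57, 58, 59, 60, 62, 63, 66}
fire next event → 52; now {54, 56, 57, 58, 59, 60, 62, 63, 66}
insert 67 → {54, 56, 57, 58, 59, 60, 62, 63, 66, 67}
insert 39 → {39, 54, 56, 57, 58, 59, 60, 62, 63, 66, 67}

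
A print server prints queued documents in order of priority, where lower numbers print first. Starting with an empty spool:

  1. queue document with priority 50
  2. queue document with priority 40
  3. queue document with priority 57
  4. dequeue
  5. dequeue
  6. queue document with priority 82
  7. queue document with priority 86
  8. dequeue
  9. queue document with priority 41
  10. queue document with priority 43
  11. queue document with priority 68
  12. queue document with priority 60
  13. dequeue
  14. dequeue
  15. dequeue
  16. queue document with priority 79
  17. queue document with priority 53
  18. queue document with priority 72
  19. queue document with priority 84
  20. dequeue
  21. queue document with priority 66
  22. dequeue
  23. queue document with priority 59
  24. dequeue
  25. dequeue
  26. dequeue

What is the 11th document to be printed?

72

insert 50 → {50}
insert 40 → {40, 50}
insert 57 → {40, 50, 57}
dequeue → 40; now {50, 57}
dequeue → 50; now {57}
insert 82 → {57, 82}
insert 86 → {57, 82, 86}
dequeue → 57; now {82, 86}
insert 41 → {41, 82, 86}
insert 43 → {41, 43, 82, 86}
insert 68 → {41, 43, 68, 82, 86}
insert 60 → {41, 43, 60, 68, 82, 86}
dequeue → 41; now {43, 60, 68, 82, 86}
dequeue → 43; now {60, 68, 82, 86}
dequeue → 60; now {68, 82, 86}
insert 79 → {68, 79, 82, 86}
insert 53 → {53, 68, 79, 82, 86}
insert 72 → {53, 68, 72, 79, 82, 86}
insert 84 → {53, 68, 72, 79, 82, 84, 86}
dequeue → 53; now {68, 72, 79, 82, 84, 86}
insert 66 → {66, 68, 72, 79, 82, 84, 86}
dequeue → 66; now {68, 72, 79, 82, 84, 86}
insert 59 → {59, 68, 72, 79, 82, 84, 86}
dequeue → 59; now {68, 72, 79, 82, 84, 86}
dequeue → 68; now {72, 79, 82, 84, 86}
dequeue → 72; now {79, 82, 84, 86}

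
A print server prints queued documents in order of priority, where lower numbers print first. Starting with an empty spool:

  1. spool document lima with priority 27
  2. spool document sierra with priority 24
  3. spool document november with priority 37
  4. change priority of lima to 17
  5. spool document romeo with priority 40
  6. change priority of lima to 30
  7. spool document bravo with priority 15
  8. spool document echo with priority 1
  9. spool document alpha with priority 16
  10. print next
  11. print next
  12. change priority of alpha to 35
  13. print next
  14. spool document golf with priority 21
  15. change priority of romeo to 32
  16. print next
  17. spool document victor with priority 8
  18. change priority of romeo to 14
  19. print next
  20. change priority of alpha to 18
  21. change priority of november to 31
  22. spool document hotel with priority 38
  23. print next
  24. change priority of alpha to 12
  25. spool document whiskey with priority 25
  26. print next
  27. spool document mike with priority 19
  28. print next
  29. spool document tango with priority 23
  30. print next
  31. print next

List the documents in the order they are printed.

add lima (priority 27) → {lima:27}
add sierra (priority 24) → {sierra:24, lima:27}
add november (priority 37) → {sierra:24, lima:27, november:37}
update lima to priority 17 → {lima:17, sierra:24, november:37}
add romeo (priority 40) → {lima:17, sierra:24, november:37, romeo:40}
update lima to priority 30 → {sierra:24, lima:30, november:37, romeo:40}
add bravo (priority 15) → {bravo:15, sierra:24, lima:30, november:37, romeo:40}
add echo (priority 1) → {echo:1, bravo:15, sierra:24, lima:30, november:37, romeo:40}
add alpha (priority 16) → {echo:1, bravo:15, alpha:16, sierra:24, lima:30, november:37, romeo:40}
print next → echo; now {bravo:15, alpha:16, sierra:24, lima:30, november:37, romeo:40}
print next → bravo; now {alpha:16, sierra:24, lima:30, november:37, romeo:40}
update alpha to priority 35 → {sierra:24, lima:30, alpha:35, november:37, romeo:40}
print next → sierra; now {lima:30, alpha:35, november:37, romeo:40}
add golf (priority 21) → {golf:21, lima:30, alpha:35, november:37, romeo:40}
update romeo to priority 32 → {golf:21, lima:30, romeo:32, alpha:35, november:37}
print next → golf; now {lima:30, romeo:32, alpha:35, november:37}
add victor (priority 8) → {victor:8, lima:30, romeo:32, alpha:35, november:37}
update romeo to priority 14 → {victor:8, romeo:14, lima:30, alpha:35, november:37}
print next → victor; now {romeo:14, lima:30, alpha:35, november:37}
update alpha to priority 18 → {romeo:14, alpha:18, lima:30, november:37}
update november to priority 31 → {romeo:14, alpha:18, lima:30, november:31}
add hotel (priority 38) → {romeo:14, alpha:18, lima:30, november:31, hotel:38}
print next → romeo; now {alpha:18, lima:30, november:31, hotel:38}
update alpha to priority 12 → {alpha:12, lima:30, november:31, hotel:38}
add whiskey (priority 25) → {alpha:12, whiskey:25, lima:30, november:31, hotel:38}
print next → alpha; now {whiskey:25, lima:30, november:31, hotel:38}
add mike (priority 19) → {mike:19, whiskey:25, lima:30, november:31, hotel:38}
print next → mike; now {whiskey:25, lima:30, november:31, hotel:38}
add tango (priority 23) → {tango:23, whiskey:25, lima:30, november:31, hotel:38}
print next → tango; now {whiskey:25, lima:30, november:31, hotel:38}
print next → whiskey; now {lima:30, november:31, hotel:38}

echo → bravo → sierra → golf → victor → romeo → alpha → mike → tango → whiskey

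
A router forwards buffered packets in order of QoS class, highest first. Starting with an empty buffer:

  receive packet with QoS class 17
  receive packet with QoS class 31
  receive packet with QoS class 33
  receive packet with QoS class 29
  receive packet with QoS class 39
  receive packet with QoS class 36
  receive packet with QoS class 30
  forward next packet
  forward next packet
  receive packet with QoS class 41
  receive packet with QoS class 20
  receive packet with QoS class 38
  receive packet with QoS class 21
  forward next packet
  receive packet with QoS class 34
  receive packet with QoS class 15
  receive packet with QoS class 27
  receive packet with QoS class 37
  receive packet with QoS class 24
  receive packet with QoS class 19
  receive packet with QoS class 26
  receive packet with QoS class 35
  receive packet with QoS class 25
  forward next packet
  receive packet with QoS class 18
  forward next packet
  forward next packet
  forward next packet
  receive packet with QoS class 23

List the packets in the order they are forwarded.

39 → 36 → 41 → 38 → 37 → 35 → 34

insert 17 → {17}
insert 31 → {31, 17}
insert 33 → {33, 31, 17}
insert 29 → {33, 31, 29, 17}
insert 39 → {39, 33, 31, 29, 17}
insert 36 → {39, 36, 33, 31, 29, 17}
insert 30 → {39, 36, 33, 31, 30, 29, 17}
forward next packet → 39; now {36, 33, 31, 30, 29, 17}
forward next packet → 36; now {33, 31, 30, 29, 17}
insert 41 → {41, 33, 31, 30, 29, 17}
insert 20 → {41, 33, 31, 30, 29, 20, 17}
insert 38 → {41, 38, 33, 31, 30, 29, 20, 17}
insert 21 → {41, 38, 33, 31, 30, 29, 21, 20, 17}
forward next packet → 41; now {38, 33, 31, 30, 29, 21, 20, 17}
insert 34 → {38, 34, 33, 31, 30, 29, 21, 20, 17}
insert 15 → {38, 34, 33, 31, 30, 29, 21, 20, 17, 15}
insert 27 → {38, 34, 33, 31, 30, 29, 27, 21, 20, 17, 15}
insert 37 → {38, 37, 34, 33, 31, 30, 29, 27, 21, 20, 17, 15}
insert 24 → {38, 37, 34, 33, 31, 30, 29, 27, 24, 21, 20, 17, 15}
insert 19 → {38, 37, 34, 33, 31, 30, 29, 27, 24, 21, 20, 19, 17, 15}
insert 26 → {38, 37, 34, 33, 31, 30, 29, 27, 26, 24, 21, 20, 19, 17, 15}
insert 35 → {38, 37, 35, 34, 33, 31, 30, 29, 27, 26, 24, 21, 20, 19, 17, 15}
insert 25 → {38, 37, 35, 34, 33, 31, 30, 29, 27, 26, 25, 24, 21, 20, 19, 17, 15}
forward next packet → 38; now {37, 35, 34, 33, 31, 30, 29, 27, 26, 25, 24, 21, 20, 19, 17, 15}
insert 18 → {37, 35, 34, 33, 31, 30, 29, 27, 26, 25, 24, 21, 20, 19, 18, 17, 15}
forward next packet → 37; now {35, 34, 33, 31, 30, 29, 27, 26, 25, 24, 21, 20, 19, 18, 17, 15}
forward next packet → 35; now {34, 33, 31, 30, 29, 27, 26, 25, 24, 21, 20, 19, 18, 17, 15}
forward next packet → 34; now {33, 31, 30, 29, 27, 26, 25, 24, 21, 20, 19, 18, 17, 15}
insert 23 → {33, 31, 30, 29, 27, 26, 25, 24, 23, 21, 20, 19, 18, 17, 15}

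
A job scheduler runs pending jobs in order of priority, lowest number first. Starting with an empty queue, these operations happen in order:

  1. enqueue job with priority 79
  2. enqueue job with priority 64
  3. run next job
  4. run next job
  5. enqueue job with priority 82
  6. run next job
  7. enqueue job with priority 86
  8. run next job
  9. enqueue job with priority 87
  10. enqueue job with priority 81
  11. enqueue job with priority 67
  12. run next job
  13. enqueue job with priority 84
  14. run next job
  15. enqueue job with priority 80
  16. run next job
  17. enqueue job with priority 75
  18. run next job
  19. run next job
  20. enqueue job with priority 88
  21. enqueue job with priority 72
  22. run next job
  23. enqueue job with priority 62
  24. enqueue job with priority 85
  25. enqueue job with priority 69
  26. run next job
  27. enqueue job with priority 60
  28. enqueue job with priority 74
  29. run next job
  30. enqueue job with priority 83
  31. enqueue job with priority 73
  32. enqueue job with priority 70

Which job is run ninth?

84

insert 79 → {79}
insert 64 → {64, 79}
run next job → 64; now {79}
run next job → 79; now {}
insert 82 → {82}
run next job → 82; now {}
insert 86 → {86}
run next job → 86; now {}
insert 87 → {87}
insert 81 → {81, 87}
insert 67 → {67, 81, 87}
run next job → 67; now {81, 87}
insert 84 → {81, 84, 87}
run next job → 81; now {84, 87}
insert 80 → {80, 84, 87}
run next job → 80; now {84, 87}
insert 75 → {75, 84, 87}
run next job → 75; now {84, 87}
run next job → 84; now {87}
insert 88 → {87, 88}
insert 72 → {72, 87, 88}
run next job → 72; now {87, 88}
insert 62 → {62, 87, 88}
insert 85 → {62, 85, 87, 88}
insert 69 → {62, 69, 85, 87, 88}
run next job → 62; now {69, 85, 87, 88}
insert 60 → {60, 69, 85, 87, 88}
insert 74 → {60, 69, 74, 85, 87, 88}
run next job → 60; now {69, 74, 85, 87, 88}
insert 83 → {69, 74, 83, 85, 87, 88}
insert 73 → {69, 73, 74, 83, 85, 87, 88}
insert 70 → {69, 70, 73, 74, 83, 85, 87, 88}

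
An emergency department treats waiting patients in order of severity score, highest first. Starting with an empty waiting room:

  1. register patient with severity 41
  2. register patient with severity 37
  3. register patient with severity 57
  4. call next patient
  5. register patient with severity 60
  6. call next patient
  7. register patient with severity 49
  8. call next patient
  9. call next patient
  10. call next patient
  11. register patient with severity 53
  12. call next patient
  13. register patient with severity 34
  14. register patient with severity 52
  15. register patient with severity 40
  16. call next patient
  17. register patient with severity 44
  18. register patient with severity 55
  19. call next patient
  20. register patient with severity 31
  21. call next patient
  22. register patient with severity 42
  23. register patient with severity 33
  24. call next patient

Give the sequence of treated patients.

57, 60, 49, 41, 37, 53, 52, 55, 44, 42

insert 41 → {41}
insert 37 → {41, 37}
insert 57 → {57, 41, 37}
call next patient → 57; now {41, 37}
insert 60 → {60, 41, 37}
call next patient → 60; now {41, 37}
insert 49 → {49, 41, 37}
call next patient → 49; now {41, 37}
call next patient → 41; now {37}
call next patient → 37; now {}
insert 53 → {53}
call next patient → 53; now {}
insert 34 → {34}
insert 52 → {52, 34}
insert 40 → {52, 40, 34}
call next patient → 52; now {40, 34}
insert 44 → {44, 40, 34}
insert 55 → {55, 44, 40, 34}
call next patient → 55; now {44, 40, 34}
insert 31 → {44, 40, 34, 31}
call next patient → 44; now {40, 34, 31}
insert 42 → {42, 40, 34, 31}
insert 33 → {42, 40, 34, 33, 31}
call next patient → 42; now {40, 34, 33, 31}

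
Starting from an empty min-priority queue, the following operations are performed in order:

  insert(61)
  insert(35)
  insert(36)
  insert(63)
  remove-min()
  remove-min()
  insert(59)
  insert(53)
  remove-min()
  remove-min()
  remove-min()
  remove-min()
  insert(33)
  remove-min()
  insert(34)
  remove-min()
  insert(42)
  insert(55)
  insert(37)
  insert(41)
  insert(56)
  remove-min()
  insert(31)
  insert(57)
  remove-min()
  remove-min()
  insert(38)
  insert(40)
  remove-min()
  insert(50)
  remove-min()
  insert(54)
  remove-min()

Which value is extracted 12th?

38

insert 61 → {61}
insert 35 → {35, 61}
insert 36 → {35, 36, 61}
insert 63 → {35, 36, 61, 63}
remove-min → 35; now {36, 61, 63}
remove-min → 36; now {61, 63}
insert 59 → {59, 61, 63}
insert 53 → {53, 59, 61, 63}
remove-min → 53; now {59, 61, 63}
remove-min → 59; now {61, 63}
remove-min → 61; now {63}
remove-min → 63; now {}
insert 33 → {33}
remove-min → 33; now {}
insert 34 → {34}
remove-min → 34; now {}
insert 42 → {42}
insert 55 → {42, 55}
insert 37 → {37, 42, 55}
insert 41 → {37, 41, 42, 55}
insert 56 → {37, 41, 42, 55, 56}
remove-min → 37; now {41, 42, 55, 56}
insert 31 → {31, 41, 42, 55, 56}
insert 57 → {31, 41, 42, 55, 56, 57}
remove-min → 31; now {41, 42, 55, 56, 57}
remove-min → 41; now {42, 55, 56, 57}
insert 38 → {38, 42, 55, 56, 57}
insert 40 → {38, 40, 42, 55, 56, 57}
remove-min → 38; now {40, 42, 55, 56, 57}
insert 50 → {40, 42, 50, 55, 56, 57}
remove-min → 40; now {42, 50, 55, 56, 57}
insert 54 → {42, 50, 54, 55, 56, 57}
remove-min → 42; now {50, 54, 55, 56, 57}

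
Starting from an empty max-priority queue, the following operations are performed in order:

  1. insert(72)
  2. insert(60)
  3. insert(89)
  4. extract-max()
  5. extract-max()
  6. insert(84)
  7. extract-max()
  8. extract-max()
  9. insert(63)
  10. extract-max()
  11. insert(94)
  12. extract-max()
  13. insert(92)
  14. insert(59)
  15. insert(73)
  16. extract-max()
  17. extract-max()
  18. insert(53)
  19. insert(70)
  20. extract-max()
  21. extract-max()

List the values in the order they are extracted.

insert 72 → {72}
insert 60 → {72, 60}
insert 89 → {89, 72, 60}
extract-max → 89; now {72, 60}
extract-max → 72; now {60}
insert 84 → {84, 60}
extract-max → 84; now {60}
extract-max → 60; now {}
insert 63 → {63}
extract-max → 63; now {}
insert 94 → {94}
extract-max → 94; now {}
insert 92 → {92}
insert 59 → {92, 59}
insert 73 → {92, 73, 59}
extract-max → 92; now {73, 59}
extract-max → 73; now {59}
insert 53 → {59, 53}
insert 70 → {70, 59, 53}
extract-max → 70; now {59, 53}
extract-max → 59; now {53}

89, 72, 84, 60, 63, 94, 92, 73, 70, 59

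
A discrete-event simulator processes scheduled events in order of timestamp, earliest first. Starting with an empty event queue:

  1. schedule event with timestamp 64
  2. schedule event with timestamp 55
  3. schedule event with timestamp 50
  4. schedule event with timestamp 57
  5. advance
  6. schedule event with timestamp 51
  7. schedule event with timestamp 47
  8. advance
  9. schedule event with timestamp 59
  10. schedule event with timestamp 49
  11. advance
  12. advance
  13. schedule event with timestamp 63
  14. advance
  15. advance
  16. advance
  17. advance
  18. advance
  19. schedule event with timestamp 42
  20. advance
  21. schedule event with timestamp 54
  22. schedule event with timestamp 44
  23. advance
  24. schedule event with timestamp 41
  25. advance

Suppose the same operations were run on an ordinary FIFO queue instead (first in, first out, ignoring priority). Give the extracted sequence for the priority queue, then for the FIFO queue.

priority queue: [50, 47, 49, 51, 55, 57, 59, 63, 64, 42, 44, 41]; FIFO queue: 64 → 55 → 50 → 57 → 51 → 47 → 59 → 49 → 63 → 42 → 54 → 44

insert 64 → {64}
insert 55 → {55, 64}
insert 50 → {50, 55, 64}
insert 57 → {50, 55, 57, 64}
advance → 50; now {55, 57, 64}
insert 51 → {51, 55, 57, 64}
insert 47 → {47, 51, 55, 57, 64}
advance → 47; now {51, 55, 57, 64}
insert 59 → {51, 55, 57, 59, 64}
insert 49 → {49, 51, 55, 57, 59, 64}
advance → 49; now {51, 55, 57, 59, 64}
advance → 51; now {55, 57, 59, 64}
insert 63 → {55, 57, 59, 63, 64}
advance → 55; now {57, 59, 63, 64}
advance → 57; now {59, 63, 64}
advance → 59; now {63, 64}
advance → 63; now {64}
advance → 64; now {}
insert 42 → {42}
advance → 42; now {}
insert 54 → {54}
insert 44 → {44, 54}
advance → 44; now {54}
insert 41 → {41, 54}
advance → 41; now {54}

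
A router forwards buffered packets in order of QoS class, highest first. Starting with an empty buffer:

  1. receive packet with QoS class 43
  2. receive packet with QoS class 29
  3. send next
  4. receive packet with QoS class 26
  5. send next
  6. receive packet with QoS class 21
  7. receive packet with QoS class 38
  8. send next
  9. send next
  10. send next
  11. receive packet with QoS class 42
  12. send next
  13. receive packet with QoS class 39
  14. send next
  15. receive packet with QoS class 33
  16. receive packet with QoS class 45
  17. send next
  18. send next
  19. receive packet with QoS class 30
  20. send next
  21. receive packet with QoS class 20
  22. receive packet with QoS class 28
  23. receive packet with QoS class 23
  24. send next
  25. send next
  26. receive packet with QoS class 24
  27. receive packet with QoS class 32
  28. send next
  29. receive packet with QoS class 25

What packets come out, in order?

insert 43 → {43}
insert 29 → {43, 29}
send next → 43; now {29}
insert 26 → {29, 26}
send next → 29; now {26}
insert 21 → {26, 21}
insert 38 → {38, 26, 21}
send next → 38; now {26, 21}
send next → 26; now {21}
send next → 21; now {}
insert 42 → {42}
send next → 42; now {}
insert 39 → {39}
send next → 39; now {}
insert 33 → {33}
insert 45 → {45, 33}
send next → 45; now {33}
send next → 33; now {}
insert 30 → {30}
send next → 30; now {}
insert 20 → {20}
insert 28 → {28, 20}
insert 23 → {28, 23, 20}
send next → 28; now {23, 20}
send next → 23; now {20}
insert 24 → {24, 20}
insert 32 → {32, 24, 20}
send next → 32; now {24, 20}
insert 25 → {25, 24, 20}

43, 29, 38, 26, 21, 42, 39, 45, 33, 30, 28, 23, 32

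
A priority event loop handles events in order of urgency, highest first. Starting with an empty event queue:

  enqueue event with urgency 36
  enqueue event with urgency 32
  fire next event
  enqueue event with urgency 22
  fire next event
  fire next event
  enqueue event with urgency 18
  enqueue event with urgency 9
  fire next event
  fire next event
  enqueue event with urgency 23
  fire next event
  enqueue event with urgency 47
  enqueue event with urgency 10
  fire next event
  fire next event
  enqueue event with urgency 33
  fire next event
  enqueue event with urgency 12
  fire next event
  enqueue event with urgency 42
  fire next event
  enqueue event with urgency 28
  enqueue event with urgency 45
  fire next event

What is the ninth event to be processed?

insert 36 → {36}
insert 32 → {36, 32}
fire next event → 36; now {32}
insert 22 → {32, 22}
fire next event → 32; now {22}
fire next event → 22; now {}
insert 18 → {18}
insert 9 → {18, 9}
fire next event → 18; now {9}
fire next event → 9; now {}
insert 23 → {23}
fire next event → 23; now {}
insert 47 → {47}
insert 10 → {47, 10}
fire next event → 47; now {10}
fire next event → 10; now {}
insert 33 → {33}
fire next event → 33; now {}
insert 12 → {12}
fire next event → 12; now {}
insert 42 → {42}
fire next event → 42; now {}
insert 28 → {28}
insert 45 → {45, 28}
fire next event → 45; now {28}

33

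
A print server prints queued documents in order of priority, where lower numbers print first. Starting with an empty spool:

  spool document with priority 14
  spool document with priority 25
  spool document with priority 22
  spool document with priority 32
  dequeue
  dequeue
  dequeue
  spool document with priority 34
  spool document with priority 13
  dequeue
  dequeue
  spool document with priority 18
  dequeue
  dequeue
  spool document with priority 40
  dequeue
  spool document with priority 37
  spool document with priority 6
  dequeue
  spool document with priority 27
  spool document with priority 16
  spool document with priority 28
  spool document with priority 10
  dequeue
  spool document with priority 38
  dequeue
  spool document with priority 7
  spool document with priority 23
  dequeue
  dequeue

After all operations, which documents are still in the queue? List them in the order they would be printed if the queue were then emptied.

insert 14 → {14}
insert 25 → {14, 25}
insert 22 → {14, 22, 25}
insert 32 → {14, 22, 25, 32}
dequeue → 14; now {22, 25, 32}
dequeue → 22; now {25, 32}
dequeue → 25; now {32}
insert 34 → {32, 34}
insert 13 → {13, 32, 34}
dequeue → 13; now {32, 34}
dequeue → 32; now {34}
insert 18 → {18, 34}
dequeue → 18; now {34}
dequeue → 34; now {}
insert 40 → {40}
dequeue → 40; now {}
insert 37 → {37}
insert 6 → {6, 37}
dequeue → 6; now {37}
insert 27 → {27, 37}
insert 16 → {16, 27, 37}
insert 28 → {16, 27, 28, 37}
insert 10 → {10, 16, 27, 28, 37}
dequeue → 10; now {16, 27, 28, 37}
insert 38 → {16, 27, 28, 37, 38}
dequeue → 16; now {27, 28, 37, 38}
insert 7 → {7, 27, 28, 37, 38}
insert 23 → {7, 23, 27, 28, 37, 38}
dequeue → 7; now {23, 27, 28, 37, 38}
dequeue → 23; now {27, 28, 37, 38}

[27, 28, 37, 38]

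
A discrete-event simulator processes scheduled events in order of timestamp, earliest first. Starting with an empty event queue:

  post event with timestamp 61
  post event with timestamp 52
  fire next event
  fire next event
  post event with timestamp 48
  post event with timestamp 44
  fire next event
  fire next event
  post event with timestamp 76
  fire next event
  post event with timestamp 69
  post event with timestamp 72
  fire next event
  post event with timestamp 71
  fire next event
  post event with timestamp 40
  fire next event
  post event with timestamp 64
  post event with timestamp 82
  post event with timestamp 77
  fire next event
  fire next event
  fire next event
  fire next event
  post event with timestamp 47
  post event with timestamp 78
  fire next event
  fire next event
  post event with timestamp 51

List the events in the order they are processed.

insert 61 → {61}
insert 52 → {52, 61}
fire next event → 52; now {61}
fire next event → 61; now {}
insert 48 → {48}
insert 44 → {44, 48}
fire next event → 44; now {48}
fire next event → 48; now {}
insert 76 → {76}
fire next event → 76; now {}
insert 69 → {69}
insert 72 → {69, 72}
fire next event → 69; now {72}
insert 71 → {71, 72}
fire next event → 71; now {72}
insert 40 → {40, 72}
fire next event → 40; now {72}
insert 64 → {64, 72}
insert 82 → {64, 72, 82}
insert 77 → {64, 72, 77, 82}
fire next event → 64; now {72, 77, 82}
fire next event → 72; now {77, 82}
fire next event → 77; now {82}
fire next event → 82; now {}
insert 47 → {47}
insert 78 → {47, 78}
fire next event → 47; now {78}
fire next event → 78; now {}
insert 51 → {51}

[52, 61, 44, 48, 76, 69, 71, 40, 64, 72, 77, 82, 47, 78]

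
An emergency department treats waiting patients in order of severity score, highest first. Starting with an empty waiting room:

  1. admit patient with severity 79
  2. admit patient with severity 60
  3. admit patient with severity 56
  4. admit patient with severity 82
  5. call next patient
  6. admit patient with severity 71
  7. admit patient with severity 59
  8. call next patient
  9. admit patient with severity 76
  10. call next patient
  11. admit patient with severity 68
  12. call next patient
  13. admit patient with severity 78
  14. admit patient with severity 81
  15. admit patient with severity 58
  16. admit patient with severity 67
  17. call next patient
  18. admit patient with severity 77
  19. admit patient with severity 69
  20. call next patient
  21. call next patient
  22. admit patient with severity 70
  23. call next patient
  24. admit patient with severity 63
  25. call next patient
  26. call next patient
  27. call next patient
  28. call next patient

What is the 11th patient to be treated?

insert 79 → {79}
insert 60 → {79, 60}
insert 56 → {79, 60, 56}
insert 82 → {82, 79, 60, 56}
call next patient → 82; now {79, 60, 56}
insert 71 → {79, 71, 60, 56}
insert 59 → {79, 71, 60, 59, 56}
call next patient → 79; now {71, 60, 59, 56}
insert 76 → {76, 71, 60, 59, 56}
call next patient → 76; now {71, 60, 59, 56}
insert 68 → {71, 68, 60, 59, 56}
call next patient → 71; now {68, 60, 59, 56}
insert 78 → {78, 68, 60, 59, 56}
insert 81 → {81, 78, 68, 60, 59, 56}
insert 58 → {81, 78, 68, 60, 59, 58, 56}
insert 67 → {81, 78, 68, 67, 60, 59, 58, 56}
call next patient → 81; now {78, 68, 67, 60, 59, 58, 56}
insert 77 → {78, 77, 68, 67, 60, 59, 58, 56}
insert 69 → {78, 77, 69, 68, 67, 60, 59, 58, 56}
call next patient → 78; now {77, 69, 68, 67, 60, 59, 58, 56}
call next patient → 77; now {69, 68, 67, 60, 59, 58, 56}
insert 70 → {70, 69, 68, 67, 60, 59, 58, 56}
call next patient → 70; now {69, 68, 67, 60, 59, 58, 56}
insert 63 → {69, 68, 67, 63, 60, 59, 58, 56}
call next patient → 69; now {68, 67, 63, 60, 59, 58, 56}
call next patient → 68; now {67, 63, 60, 59, 58, 56}
call next patient → 67; now {63, 60, 59, 58, 56}
call next patient → 63; now {60, 59, 58, 56}

67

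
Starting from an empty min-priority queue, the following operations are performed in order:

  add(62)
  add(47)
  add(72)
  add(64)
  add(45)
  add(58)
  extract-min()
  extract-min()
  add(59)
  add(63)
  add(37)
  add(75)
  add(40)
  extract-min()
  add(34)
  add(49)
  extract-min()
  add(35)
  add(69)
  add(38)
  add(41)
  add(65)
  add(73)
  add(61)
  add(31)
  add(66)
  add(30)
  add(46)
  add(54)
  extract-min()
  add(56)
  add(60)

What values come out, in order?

insert 62 → {62}
insert 47 → {47, 62}
insert 72 → {47, 62, 72}
insert 64 → {47, 62, 64, 72}
insert 45 → {45, 47, 62, 64, 72}
insert 58 → {45, 47, 58, 62, 64, 72}
extract-min → 45; now {47, 58, 62, 64, 72}
extract-min → 47; now {58, 62, 64, 72}
insert 59 → {58, 59, 62, 64, 72}
insert 63 → {58, 59, 62, 63, 64, 72}
insert 37 → {37, 58, 59, 62, 63, 64, 72}
insert 75 → {37, 58, 59, 62, 63, 64, 72, 75}
insert 40 → {37, 40, 58, 59, 62, 63, 64, 72, 75}
extract-min → 37; now {40, 58, 59, 62, 63, 64, 72, 75}
insert 34 → {34, 40, 58, 59, 62, 63, 64, 72, 75}
insert 49 → {34, 40, 49, 58, 59, 62, 63, 64, 72, 75}
extract-min → 34; now {40, 49, 58, 59, 62, 63, 64, 72, 75}
insert 35 → {35, 40, 49, 58, 59, 62, 63, 64, 72, 75}
insert 69 → {35, 40, 49, 58, 59, 62, 63, 64, 69, 72, 75}
insert 38 → {35, 38, 40, 49, 58, 59, 62, 63, 64, 69, 72, 75}
insert 41 → {35, 38, 40, 41, 49, 58, 59, 62, 63, 64, 69, 72, 75}
insert 65 → {35, 38, 40, 41, 49, 58, 59, 62, 63, 64, 65, 69, 72, 75}
insert 73 → {35, 38, 40, 41, 49, 58, 59, 62, 63, 64, 65, 69, 72, 73, 75}
insert 61 → {35, 38, 40, 41, 49, 58, 59, 61, 62, 63, 64, 65, 69, 72, 73, 75}
insert 31 → {31, 35, 38, 40, 41, 49, 58, 59, 61, 62, 63, 64, 65, 69, 72, 73, 75}
insert 66 → {31, 35, 38, 40, 41, 49, 58, 59, 61, 62, 63, 64, 65, 66, 69, 72, 73, 75}
insert 30 → {30, 31, 35, 38, 40, 41, 49, 58, 59, 61, 62, 63, 64, 65, 66, 69, 72, 73, 75}
insert 46 → {30, 31, 35, 38, 40, 41, 46, 49, 58, 59, 61, 62, 63, 64, 65, 66, 69, 72, 73, 75}
insert 54 → {30, 31, 35, 38, 40, 41, 46, 49, 54, 58, 59, 61, 62, 63, 64, 65, 66, 69, 72, 73, 75}
extract-min → 30; now {31, 35, 38, 40, 41, 46, 49, 54, 58, 59, 61, 62, 63, 64, 65, 66, 69, 72, 73, 75}
insert 56 → {31, 35, 38, 40, 41, 46, 49, 54, 56, 58, 59, 61, 62, 63, 64, 65, 66, 69, 72, 73, 75}
insert 60 → {31, 35, 38, 40, 41, 46, 49, 54, 56, 58, 59, 60, 61, 62, 63, 64, 65, 66, 69, 72, 73, 75}

45, 47, 37, 34, 30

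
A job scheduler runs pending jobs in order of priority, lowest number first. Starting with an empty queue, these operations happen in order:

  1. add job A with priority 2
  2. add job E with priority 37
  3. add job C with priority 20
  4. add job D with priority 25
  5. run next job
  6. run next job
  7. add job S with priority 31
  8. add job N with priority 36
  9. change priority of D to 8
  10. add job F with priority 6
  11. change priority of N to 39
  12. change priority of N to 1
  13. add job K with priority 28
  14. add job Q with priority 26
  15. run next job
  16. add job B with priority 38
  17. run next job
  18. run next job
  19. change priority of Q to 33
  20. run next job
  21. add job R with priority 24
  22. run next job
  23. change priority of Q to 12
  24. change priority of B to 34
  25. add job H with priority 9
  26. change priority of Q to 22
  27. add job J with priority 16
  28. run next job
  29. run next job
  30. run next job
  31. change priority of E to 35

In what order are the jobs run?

add A (priority 2) → {A:2}
add E (priority 37) → {A:2, E:37}
add C (priority 20) → {A:2, C:20, E:37}
add D (priority 25) → {A:2, C:20, D:25, E:37}
run next job → A; now {C:20, D:25, E:37}
run next job → C; now {D:25, E:37}
add S (priority 31) → {D:25, S:31, E:37}
add N (priority 36) → {D:25, S:31, N:36, E:37}
update D to priority 8 → {D:8, S:31, N:36, E:37}
add F (priority 6) → {F:6, D:8, S:31, N:36, E:37}
update N to priority 39 → {F:6, D:8, S:31, E:37, N:39}
update N to priority 1 → {N:1, F:6, D:8, S:31, E:37}
add K (priority 28) → {N:1, F:6, D:8, K:28, S:31, E:37}
add Q (priority 26) → {N:1, F:6, D:8, Q:26, K:28, S:31, E:37}
run next job → N; now {F:6, D:8, Q:26, K:28, S:31, E:37}
add B (priority 38) → {F:6, D:8, Q:26, K:28, S:31, E:37, B:38}
run next job → F; now {D:8, Q:26, K:28, S:31, E:37, B:38}
run next job → D; now {Q:26, K:28, S:31, E:37, B:38}
update Q to priority 33 → {K:28, S:31, Q:33, E:37, B:38}
run next job → K; now {S:31, Q:33, E:37, B:38}
add R (priority 24) → {R:24, S:31, Q:33, E:37, B:38}
run next job → R; now {S:31, Q:33, E:37, B:38}
update Q to priority 12 → {Q:12, S:31, E:37, B:38}
update B to priority 34 → {Q:12, S:31, B:34, E:37}
add H (priority 9) → {H:9, Q:12, S:31, B:34, E:37}
update Q to priority 22 → {H:9, Q:22, S:31, B:34, E:37}
add J (priority 16) → {H:9, J:16, Q:22, S:31, B:34, E:37}
run next job → H; now {J:16, Q:22, S:31, B:34, E:37}
run next job → J; now {Q:22, S:31, B:34, E:37}
run next job → Q; now {S:31, B:34, E:37}
update E to priority 35 → {S:31, B:34, E:35}

A → C → N → F → D → K → R → H → J → Q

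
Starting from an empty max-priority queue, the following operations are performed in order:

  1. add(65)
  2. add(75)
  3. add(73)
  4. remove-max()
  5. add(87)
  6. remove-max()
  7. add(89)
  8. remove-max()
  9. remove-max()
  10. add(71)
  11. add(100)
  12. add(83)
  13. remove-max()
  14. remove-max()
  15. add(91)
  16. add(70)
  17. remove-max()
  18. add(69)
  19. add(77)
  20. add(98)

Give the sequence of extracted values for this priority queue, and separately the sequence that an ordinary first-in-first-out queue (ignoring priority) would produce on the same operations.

insert 65 → {65}
insert 75 → {75, 65}
insert 73 → {75, 73, 65}
remove-max → 75; now {73, 65}
insert 87 → {87, 73, 65}
remove-max → 87; now {73, 65}
insert 89 → {89, 73, 65}
remove-max → 89; now {73, 65}
remove-max → 73; now {65}
insert 71 → {71, 65}
insert 100 → {100, 71, 65}
insert 83 → {100, 83, 71, 65}
remove-max → 100; now {83, 71, 65}
remove-max → 83; now {71, 65}
insert 91 → {91, 71, 65}
insert 70 → {91, 71, 70, 65}
remove-max → 91; now {71, 70, 65}
insert 69 → {71, 70, 69, 65}
insert 77 → {77, 71, 70, 69, 65}
insert 98 → {98, 77, 71, 70, 69, 65}

priority queue: [75, 87, 89, 73, 100, 83, 91]; FIFO queue: [65, 75, 73, 87, 89, 71, 100]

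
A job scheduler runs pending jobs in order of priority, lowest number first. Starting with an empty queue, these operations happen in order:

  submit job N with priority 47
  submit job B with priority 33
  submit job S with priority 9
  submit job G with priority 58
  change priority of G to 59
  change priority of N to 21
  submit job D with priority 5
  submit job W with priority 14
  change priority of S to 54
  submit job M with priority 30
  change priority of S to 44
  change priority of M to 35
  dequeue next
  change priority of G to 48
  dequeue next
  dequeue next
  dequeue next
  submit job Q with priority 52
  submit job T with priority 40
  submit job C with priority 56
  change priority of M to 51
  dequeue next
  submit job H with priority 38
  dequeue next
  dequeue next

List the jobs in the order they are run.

add N (priority 47) → {N:47}
add B (priority 33) → {B:33, N:47}
add S (priority 9) → {S:9, B:33, N:47}
add G (priority 58) → {S:9, B:33, N:47, G:58}
update G to priority 59 → {S:9, B:33, N:47, G:59}
update N to priority 21 → {S:9, N:21, B:33, G:59}
add D (priority 5) → {D:5, S:9, N:21, B:33, G:59}
add W (priority 14) → {D:5, S:9, W:14, N:21, B:33, G:59}
update S to priority 54 → {D:5, W:14, N:21, B:33, S:54, G:59}
add M (priority 30) → {D:5, W:14, N:21, M:30, B:33, S:54, G:59}
update S to priority 44 → {D:5, W:14, N:21, M:30, B:33, S:44, G:59}
update M to priority 35 → {D:5, W:14, N:21, B:33, M:35, S:44, G:59}
dequeue next → D; now {W:14, N:21, B:33, M:35, S:44, G:59}
update G to priority 48 → {W:14, N:21, B:33, M:35, S:44, G:48}
dequeue next → W; now {N:21, B:33, M:35, S:44, G:48}
dequeue next → N; now {B:33, M:35, S:44, G:48}
dequeue next → B; now {M:35, S:44, G:48}
add Q (priority 52) → {M:35, S:44, G:48, Q:52}
add T (priority 40) → {M:35, T:40, S:44, G:48, Q:52}
add C (priority 56) → {M:35, T:40, S:44, G:48, Q:52, C:56}
update M to priority 51 → {T:40, S:44, G:48, M:51, Q:52, C:56}
dequeue next → T; now {S:44, G:48, M:51, Q:52, C:56}
add H (priority 38) → {H:38, S:44, G:48, M:51, Q:52, C:56}
dequeue next → H; now {S:44, G:48, M:51, Q:52, C:56}
dequeue next → S; now {G:48, M:51, Q:52, C:56}

D → W → N → B → T → H → S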